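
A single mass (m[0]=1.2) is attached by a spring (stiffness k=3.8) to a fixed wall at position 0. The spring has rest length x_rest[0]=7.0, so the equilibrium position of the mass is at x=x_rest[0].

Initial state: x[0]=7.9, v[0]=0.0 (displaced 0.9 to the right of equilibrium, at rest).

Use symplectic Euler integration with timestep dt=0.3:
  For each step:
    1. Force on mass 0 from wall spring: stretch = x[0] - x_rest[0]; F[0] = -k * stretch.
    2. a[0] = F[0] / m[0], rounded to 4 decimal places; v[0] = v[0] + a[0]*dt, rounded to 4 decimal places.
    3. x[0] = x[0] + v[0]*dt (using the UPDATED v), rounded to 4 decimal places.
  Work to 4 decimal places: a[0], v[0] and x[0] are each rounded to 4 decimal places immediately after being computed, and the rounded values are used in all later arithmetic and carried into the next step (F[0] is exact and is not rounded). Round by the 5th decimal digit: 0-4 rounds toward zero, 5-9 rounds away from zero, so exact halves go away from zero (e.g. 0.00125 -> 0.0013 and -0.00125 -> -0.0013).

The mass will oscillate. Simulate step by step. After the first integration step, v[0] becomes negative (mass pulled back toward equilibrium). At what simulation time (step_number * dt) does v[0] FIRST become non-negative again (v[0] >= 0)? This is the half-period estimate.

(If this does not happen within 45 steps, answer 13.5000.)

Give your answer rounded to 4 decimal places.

Step 0: x=[7.9000] v=[0.0000]
Step 1: x=[7.6435] v=[-0.8550]
Step 2: x=[7.2036] v=[-1.4663]
Step 3: x=[6.7057] v=[-1.6597]
Step 4: x=[6.2917] v=[-1.3801]
Step 5: x=[6.0795] v=[-0.7072]
Step 6: x=[6.1297] v=[0.1673]
First v>=0 after going negative at step 6, time=1.8000

Answer: 1.8000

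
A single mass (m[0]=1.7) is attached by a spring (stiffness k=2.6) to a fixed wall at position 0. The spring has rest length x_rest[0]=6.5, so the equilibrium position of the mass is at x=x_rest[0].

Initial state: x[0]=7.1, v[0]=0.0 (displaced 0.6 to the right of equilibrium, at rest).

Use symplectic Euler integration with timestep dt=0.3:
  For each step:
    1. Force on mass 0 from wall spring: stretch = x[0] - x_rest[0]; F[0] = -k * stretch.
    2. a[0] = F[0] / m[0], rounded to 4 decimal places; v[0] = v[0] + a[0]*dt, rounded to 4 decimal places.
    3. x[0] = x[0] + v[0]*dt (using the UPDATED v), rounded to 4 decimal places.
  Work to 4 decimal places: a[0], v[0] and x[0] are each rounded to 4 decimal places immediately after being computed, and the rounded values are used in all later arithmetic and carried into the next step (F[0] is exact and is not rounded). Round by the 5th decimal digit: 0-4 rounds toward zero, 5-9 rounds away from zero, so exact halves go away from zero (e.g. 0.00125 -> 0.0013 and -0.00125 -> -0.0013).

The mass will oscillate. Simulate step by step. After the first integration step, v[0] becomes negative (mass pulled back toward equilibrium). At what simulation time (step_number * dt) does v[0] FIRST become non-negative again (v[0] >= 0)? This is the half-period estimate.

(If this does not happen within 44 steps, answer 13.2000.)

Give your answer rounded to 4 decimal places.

Step 0: x=[7.1000] v=[0.0000]
Step 1: x=[7.0174] v=[-0.2753]
Step 2: x=[6.8636] v=[-0.5127]
Step 3: x=[6.6598] v=[-0.6795]
Step 4: x=[6.4340] v=[-0.7528]
Step 5: x=[6.2173] v=[-0.7225]
Step 6: x=[6.0395] v=[-0.5928]
Step 7: x=[5.9251] v=[-0.3815]
Step 8: x=[5.8898] v=[-0.1177]
Step 9: x=[5.9385] v=[0.1623]
First v>=0 after going negative at step 9, time=2.7000

Answer: 2.7000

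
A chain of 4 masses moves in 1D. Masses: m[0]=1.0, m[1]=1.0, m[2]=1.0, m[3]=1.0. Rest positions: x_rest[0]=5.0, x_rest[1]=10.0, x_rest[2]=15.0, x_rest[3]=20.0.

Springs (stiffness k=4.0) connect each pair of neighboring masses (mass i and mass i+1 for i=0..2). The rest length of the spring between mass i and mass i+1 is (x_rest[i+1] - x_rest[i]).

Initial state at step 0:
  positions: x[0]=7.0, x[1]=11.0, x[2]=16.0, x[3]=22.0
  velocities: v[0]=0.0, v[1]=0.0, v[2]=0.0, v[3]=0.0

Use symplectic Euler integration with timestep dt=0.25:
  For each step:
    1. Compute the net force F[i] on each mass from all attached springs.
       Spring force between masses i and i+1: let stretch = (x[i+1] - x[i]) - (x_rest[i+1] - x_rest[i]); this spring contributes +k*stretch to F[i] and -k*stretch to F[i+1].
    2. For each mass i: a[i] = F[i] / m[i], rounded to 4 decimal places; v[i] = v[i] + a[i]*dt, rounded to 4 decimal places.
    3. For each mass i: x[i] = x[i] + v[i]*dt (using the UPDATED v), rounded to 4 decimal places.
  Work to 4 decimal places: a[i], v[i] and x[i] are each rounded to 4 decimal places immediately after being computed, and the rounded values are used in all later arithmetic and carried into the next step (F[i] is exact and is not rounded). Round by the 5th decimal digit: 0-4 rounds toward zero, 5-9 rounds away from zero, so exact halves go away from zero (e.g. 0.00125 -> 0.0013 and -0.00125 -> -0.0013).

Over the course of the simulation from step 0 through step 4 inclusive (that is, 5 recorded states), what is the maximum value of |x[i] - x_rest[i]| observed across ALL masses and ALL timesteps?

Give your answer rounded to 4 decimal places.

Answer: 2.0313

Derivation:
Step 0: x=[7.0000 11.0000 16.0000 22.0000] v=[0.0000 0.0000 0.0000 0.0000]
Step 1: x=[6.7500 11.2500 16.2500 21.7500] v=[-1.0000 1.0000 1.0000 -1.0000]
Step 2: x=[6.3750 11.6250 16.6250 21.3750] v=[-1.5000 1.5000 1.5000 -1.5000]
Step 3: x=[6.0625 11.9375 16.9375 21.0625] v=[-1.2500 1.2500 1.2500 -1.2500]
Step 4: x=[5.9688 12.0313 17.0313 20.9688] v=[-0.3750 0.3750 0.3750 -0.3750]
Max displacement = 2.0313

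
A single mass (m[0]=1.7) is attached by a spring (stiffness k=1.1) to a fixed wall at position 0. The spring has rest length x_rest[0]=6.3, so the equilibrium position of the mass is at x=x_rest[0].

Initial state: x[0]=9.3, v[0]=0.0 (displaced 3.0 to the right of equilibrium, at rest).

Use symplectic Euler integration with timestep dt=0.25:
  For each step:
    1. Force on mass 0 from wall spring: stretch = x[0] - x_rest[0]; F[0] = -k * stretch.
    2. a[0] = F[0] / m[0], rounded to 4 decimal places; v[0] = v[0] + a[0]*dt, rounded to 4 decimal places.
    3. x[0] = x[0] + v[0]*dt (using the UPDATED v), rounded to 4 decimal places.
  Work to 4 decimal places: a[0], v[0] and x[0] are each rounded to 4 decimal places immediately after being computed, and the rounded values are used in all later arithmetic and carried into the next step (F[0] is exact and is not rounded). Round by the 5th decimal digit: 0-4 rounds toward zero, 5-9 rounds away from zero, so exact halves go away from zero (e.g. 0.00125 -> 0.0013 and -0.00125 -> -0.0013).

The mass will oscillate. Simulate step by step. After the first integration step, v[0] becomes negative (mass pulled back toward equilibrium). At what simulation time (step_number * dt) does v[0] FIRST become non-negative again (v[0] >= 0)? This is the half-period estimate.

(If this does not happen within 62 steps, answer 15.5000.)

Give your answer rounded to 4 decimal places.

Answer: 4.0000

Derivation:
Step 0: x=[9.3000] v=[0.0000]
Step 1: x=[9.1787] v=[-0.4853]
Step 2: x=[8.9410] v=[-0.9510]
Step 3: x=[8.5965] v=[-1.3782]
Step 4: x=[8.1591] v=[-1.7497]
Step 5: x=[7.6465] v=[-2.0504]
Step 6: x=[7.0795] v=[-2.2682]
Step 7: x=[6.4809] v=[-2.3943]
Step 8: x=[5.8750] v=[-2.4236]
Step 9: x=[5.2863] v=[-2.3549]
Step 10: x=[4.7386] v=[-2.1909]
Step 11: x=[4.2540] v=[-1.9383]
Step 12: x=[3.8522] v=[-1.6073]
Step 13: x=[3.5494] v=[-1.2113]
Step 14: x=[3.3578] v=[-0.7664]
Step 15: x=[3.2852] v=[-0.2905]
Step 16: x=[3.3345] v=[0.1972]
First v>=0 after going negative at step 16, time=4.0000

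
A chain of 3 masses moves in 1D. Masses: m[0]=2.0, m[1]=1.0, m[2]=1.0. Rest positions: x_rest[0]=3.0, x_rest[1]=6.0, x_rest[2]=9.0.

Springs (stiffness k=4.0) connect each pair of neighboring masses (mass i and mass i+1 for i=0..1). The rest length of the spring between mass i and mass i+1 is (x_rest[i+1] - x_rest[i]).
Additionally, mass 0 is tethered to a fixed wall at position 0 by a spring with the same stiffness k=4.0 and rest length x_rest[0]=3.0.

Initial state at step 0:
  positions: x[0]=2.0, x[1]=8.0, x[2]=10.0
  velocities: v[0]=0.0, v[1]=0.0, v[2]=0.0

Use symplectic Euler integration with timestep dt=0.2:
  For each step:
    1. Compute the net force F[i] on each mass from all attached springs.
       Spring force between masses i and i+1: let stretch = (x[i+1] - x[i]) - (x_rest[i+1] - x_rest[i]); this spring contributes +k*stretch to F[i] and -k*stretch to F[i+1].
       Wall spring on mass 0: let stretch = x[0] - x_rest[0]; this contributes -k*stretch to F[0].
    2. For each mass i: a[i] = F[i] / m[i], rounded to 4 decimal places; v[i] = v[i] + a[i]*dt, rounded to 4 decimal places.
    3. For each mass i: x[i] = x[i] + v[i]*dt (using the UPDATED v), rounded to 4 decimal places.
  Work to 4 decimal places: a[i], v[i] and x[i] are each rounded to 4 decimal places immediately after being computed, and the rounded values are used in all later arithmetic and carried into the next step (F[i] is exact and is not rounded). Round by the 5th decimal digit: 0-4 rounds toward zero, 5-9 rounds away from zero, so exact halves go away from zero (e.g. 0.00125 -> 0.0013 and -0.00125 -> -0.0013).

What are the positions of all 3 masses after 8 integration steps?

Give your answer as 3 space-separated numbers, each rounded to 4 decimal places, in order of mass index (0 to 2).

Answer: 3.6727 7.3987 7.4039

Derivation:
Step 0: x=[2.0000 8.0000 10.0000] v=[0.0000 0.0000 0.0000]
Step 1: x=[2.3200 7.3600 10.1600] v=[1.6000 -3.2000 0.8000]
Step 2: x=[2.8576 6.3616 10.3520] v=[2.6880 -4.9920 0.9600]
Step 3: x=[3.4469 5.4410 10.3855] v=[2.9466 -4.6029 0.1677]
Step 4: x=[3.9200 4.9925 10.1079] v=[2.3655 -2.2426 -1.3879]
Step 5: x=[4.1653 5.1908 9.4919] v=[1.2265 0.9917 -3.0802]
Step 6: x=[4.1594 5.9132 8.6677] v=[-0.0294 3.6122 -4.1211]
Step 7: x=[3.9611 6.7958 7.8828] v=[-0.9916 4.4128 -3.9247]
Step 8: x=[3.6727 7.3987 7.4039] v=[-1.4422 3.0146 -2.3943]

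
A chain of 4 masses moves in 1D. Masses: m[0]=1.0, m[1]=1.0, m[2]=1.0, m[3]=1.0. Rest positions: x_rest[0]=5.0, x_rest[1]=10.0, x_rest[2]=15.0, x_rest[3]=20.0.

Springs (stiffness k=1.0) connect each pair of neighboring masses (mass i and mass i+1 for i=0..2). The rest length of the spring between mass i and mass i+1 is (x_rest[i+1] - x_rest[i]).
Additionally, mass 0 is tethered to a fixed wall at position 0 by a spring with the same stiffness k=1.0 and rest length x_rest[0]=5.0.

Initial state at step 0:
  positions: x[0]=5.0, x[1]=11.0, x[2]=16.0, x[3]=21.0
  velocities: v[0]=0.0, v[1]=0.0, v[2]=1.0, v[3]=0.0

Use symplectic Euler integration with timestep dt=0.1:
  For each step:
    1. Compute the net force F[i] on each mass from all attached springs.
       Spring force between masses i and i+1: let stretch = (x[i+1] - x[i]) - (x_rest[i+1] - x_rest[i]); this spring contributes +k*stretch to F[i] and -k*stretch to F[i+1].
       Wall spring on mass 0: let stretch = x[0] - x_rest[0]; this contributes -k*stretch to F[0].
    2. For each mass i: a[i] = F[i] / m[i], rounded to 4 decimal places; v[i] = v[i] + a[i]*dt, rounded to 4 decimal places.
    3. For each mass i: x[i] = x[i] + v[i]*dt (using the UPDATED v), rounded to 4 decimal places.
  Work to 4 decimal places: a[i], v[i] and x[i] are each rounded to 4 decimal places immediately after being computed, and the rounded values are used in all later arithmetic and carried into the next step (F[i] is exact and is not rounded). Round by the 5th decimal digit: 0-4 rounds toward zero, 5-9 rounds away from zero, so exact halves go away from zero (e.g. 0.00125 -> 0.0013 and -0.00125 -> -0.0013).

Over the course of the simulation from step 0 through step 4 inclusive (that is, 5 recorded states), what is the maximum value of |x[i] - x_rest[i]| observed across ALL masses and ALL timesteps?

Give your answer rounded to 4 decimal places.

Step 0: x=[5.0000 11.0000 16.0000 21.0000] v=[0.0000 0.0000 1.0000 0.0000]
Step 1: x=[5.0100 10.9900 16.1000 21.0000] v=[0.1000 -0.1000 1.0000 0.0000]
Step 2: x=[5.0297 10.9713 16.1979 21.0010] v=[0.1970 -0.1870 0.9790 0.0100]
Step 3: x=[5.0585 10.9455 16.2916 21.0040] v=[0.2882 -0.2585 0.9367 0.0297]
Step 4: x=[5.0956 10.9142 16.3789 21.0099] v=[0.3711 -0.3126 0.8733 0.0585]
Max displacement = 1.3789

Answer: 1.3789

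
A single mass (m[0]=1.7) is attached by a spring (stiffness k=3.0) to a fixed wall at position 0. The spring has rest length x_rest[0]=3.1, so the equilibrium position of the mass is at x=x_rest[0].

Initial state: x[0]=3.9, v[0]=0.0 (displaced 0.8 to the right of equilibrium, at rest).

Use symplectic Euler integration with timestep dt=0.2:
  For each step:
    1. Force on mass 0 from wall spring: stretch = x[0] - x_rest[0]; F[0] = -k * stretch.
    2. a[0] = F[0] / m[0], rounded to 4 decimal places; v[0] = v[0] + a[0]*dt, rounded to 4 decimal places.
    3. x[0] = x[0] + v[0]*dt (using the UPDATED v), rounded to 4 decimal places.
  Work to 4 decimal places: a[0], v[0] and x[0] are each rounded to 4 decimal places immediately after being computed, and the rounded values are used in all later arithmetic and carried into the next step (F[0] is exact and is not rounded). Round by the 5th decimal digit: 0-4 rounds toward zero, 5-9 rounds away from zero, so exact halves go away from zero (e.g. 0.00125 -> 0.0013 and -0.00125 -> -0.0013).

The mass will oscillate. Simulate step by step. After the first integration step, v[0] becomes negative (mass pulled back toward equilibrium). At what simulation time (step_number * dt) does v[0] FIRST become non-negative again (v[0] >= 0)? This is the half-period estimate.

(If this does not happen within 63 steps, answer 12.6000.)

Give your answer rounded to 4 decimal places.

Answer: 2.4000

Derivation:
Step 0: x=[3.9000] v=[0.0000]
Step 1: x=[3.8435] v=[-0.2824]
Step 2: x=[3.7345] v=[-0.5448]
Step 3: x=[3.5808] v=[-0.7687]
Step 4: x=[3.3931] v=[-0.9384]
Step 5: x=[3.1847] v=[-1.0418]
Step 6: x=[2.9704] v=[-1.0717]
Step 7: x=[2.7652] v=[-1.0260]
Step 8: x=[2.5836] v=[-0.9078]
Step 9: x=[2.4385] v=[-0.7255]
Step 10: x=[2.3401] v=[-0.4920]
Step 11: x=[2.2953] v=[-0.2238]
Step 12: x=[2.3073] v=[0.0602]
First v>=0 after going negative at step 12, time=2.4000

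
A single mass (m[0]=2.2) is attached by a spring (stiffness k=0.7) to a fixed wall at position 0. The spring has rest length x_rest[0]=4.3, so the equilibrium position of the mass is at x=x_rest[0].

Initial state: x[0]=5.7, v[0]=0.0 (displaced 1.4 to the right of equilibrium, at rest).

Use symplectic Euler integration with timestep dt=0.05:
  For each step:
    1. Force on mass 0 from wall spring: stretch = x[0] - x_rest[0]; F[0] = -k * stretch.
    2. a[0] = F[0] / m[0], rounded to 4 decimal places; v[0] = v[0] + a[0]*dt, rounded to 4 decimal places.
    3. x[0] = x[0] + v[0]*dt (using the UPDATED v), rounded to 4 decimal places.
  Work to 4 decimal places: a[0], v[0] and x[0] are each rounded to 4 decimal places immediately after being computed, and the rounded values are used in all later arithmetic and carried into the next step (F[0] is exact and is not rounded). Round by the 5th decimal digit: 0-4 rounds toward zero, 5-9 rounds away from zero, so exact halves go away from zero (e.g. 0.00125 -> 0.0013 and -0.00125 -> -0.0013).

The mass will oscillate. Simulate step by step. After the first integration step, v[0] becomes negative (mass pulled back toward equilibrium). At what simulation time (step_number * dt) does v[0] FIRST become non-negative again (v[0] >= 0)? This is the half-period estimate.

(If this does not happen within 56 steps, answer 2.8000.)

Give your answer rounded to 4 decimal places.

Answer: 2.8000

Derivation:
Step 0: x=[5.7000] v=[0.0000]
Step 1: x=[5.6989] v=[-0.0223]
Step 2: x=[5.6967] v=[-0.0446]
Step 3: x=[5.6934] v=[-0.0668]
Step 4: x=[5.6890] v=[-0.0890]
Step 5: x=[5.6834] v=[-0.1111]
Step 6: x=[5.6767] v=[-0.1331]
Step 7: x=[5.6690] v=[-0.1550]
Step 8: x=[5.6602] v=[-0.1768]
Step 9: x=[5.6503] v=[-0.1984]
Step 10: x=[5.6393] v=[-0.2199]
Step 11: x=[5.6272] v=[-0.2412]
Step 12: x=[5.6141] v=[-0.2623]
Step 13: x=[5.5999] v=[-0.2832]
Step 14: x=[5.5847] v=[-0.3039]
Step 15: x=[5.5685] v=[-0.3243]
Step 16: x=[5.5513] v=[-0.3445]
Step 17: x=[5.5331] v=[-0.3644]
Step 18: x=[5.5139] v=[-0.3840]
Step 19: x=[5.4937] v=[-0.4033]
Step 20: x=[5.4726] v=[-0.4223]
Step 21: x=[5.4506] v=[-0.4410]
Step 22: x=[5.4276] v=[-0.4593]
Step 23: x=[5.4037] v=[-0.4772]
Step 24: x=[5.3790] v=[-0.4948]
Step 25: x=[5.3534] v=[-0.5120]
Step 26: x=[5.3270] v=[-0.5288]
Step 27: x=[5.2997] v=[-0.5451]
Step 28: x=[5.2717] v=[-0.5610]
Step 29: x=[5.2429] v=[-0.5765]
Step 30: x=[5.2133] v=[-0.5915]
Step 31: x=[5.1830] v=[-0.6060]
Step 32: x=[5.1520] v=[-0.6201]
Step 33: x=[5.1203] v=[-0.6337]
Step 34: x=[5.0880] v=[-0.6468]
Step 35: x=[5.0550] v=[-0.6593]
Step 36: x=[5.0214] v=[-0.6713]
Step 37: x=[4.9873] v=[-0.6828]
Step 38: x=[4.9526] v=[-0.6937]
Step 39: x=[4.9174] v=[-0.7041]
Step 40: x=[4.8817] v=[-0.7139]
Step 41: x=[4.8455] v=[-0.7232]
Step 42: x=[4.8089] v=[-0.7319]
Step 43: x=[4.7719] v=[-0.7400]
Step 44: x=[4.7345] v=[-0.7475]
Step 45: x=[4.6968] v=[-0.7544]
Step 46: x=[4.6588] v=[-0.7607]
Step 47: x=[4.6205] v=[-0.7664]
Step 48: x=[4.5819] v=[-0.7715]
Step 49: x=[4.5431] v=[-0.7760]
Step 50: x=[4.5041] v=[-0.7799]
Step 51: x=[4.4649] v=[-0.7831]
Step 52: x=[4.4256] v=[-0.7857]
Step 53: x=[4.3862] v=[-0.7877]
Step 54: x=[4.3467] v=[-0.7891]
Step 55: x=[4.3072] v=[-0.7898]
Step 56: x=[4.2677] v=[-0.7899]
v[0] did not become non-negative within 56 steps; using fallback time=2.8000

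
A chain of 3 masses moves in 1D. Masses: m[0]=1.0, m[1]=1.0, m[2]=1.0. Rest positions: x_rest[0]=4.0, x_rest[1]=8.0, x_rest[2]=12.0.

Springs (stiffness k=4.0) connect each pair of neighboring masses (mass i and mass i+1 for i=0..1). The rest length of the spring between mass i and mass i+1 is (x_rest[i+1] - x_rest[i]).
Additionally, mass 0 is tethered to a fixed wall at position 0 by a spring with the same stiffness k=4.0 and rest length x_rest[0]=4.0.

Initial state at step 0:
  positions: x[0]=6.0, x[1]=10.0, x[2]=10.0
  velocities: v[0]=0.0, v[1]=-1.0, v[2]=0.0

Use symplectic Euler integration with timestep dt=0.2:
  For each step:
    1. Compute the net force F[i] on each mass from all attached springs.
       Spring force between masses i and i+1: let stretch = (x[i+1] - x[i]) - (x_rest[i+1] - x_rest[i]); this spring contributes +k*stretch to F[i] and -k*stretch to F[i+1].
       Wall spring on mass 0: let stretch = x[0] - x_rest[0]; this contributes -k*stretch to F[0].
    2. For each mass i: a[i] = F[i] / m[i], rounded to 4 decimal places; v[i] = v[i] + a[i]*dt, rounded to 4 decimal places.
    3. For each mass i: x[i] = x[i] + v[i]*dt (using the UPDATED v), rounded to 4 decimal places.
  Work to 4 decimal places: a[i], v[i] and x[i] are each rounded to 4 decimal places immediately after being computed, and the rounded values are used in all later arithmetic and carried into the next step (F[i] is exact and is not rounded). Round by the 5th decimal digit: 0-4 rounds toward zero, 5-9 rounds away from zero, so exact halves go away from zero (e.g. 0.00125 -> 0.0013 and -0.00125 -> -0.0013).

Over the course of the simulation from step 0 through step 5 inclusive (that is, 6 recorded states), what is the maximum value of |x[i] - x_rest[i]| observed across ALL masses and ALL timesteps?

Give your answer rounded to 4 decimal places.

Step 0: x=[6.0000 10.0000 10.0000] v=[0.0000 -1.0000 0.0000]
Step 1: x=[5.6800 9.1600 10.6400] v=[-1.6000 -4.2000 3.2000]
Step 2: x=[5.0080 8.0000 11.6832] v=[-3.3600 -5.8000 5.2160]
Step 3: x=[4.0134 6.9506 12.7771] v=[-4.9728 -5.2470 5.4694]
Step 4: x=[2.8466 6.3635 13.5787] v=[-5.8338 -2.9356 4.0082]
Step 5: x=[1.7871 6.3681 13.8659] v=[-5.2976 0.0230 1.4360]
Max displacement = 2.2129

Answer: 2.2129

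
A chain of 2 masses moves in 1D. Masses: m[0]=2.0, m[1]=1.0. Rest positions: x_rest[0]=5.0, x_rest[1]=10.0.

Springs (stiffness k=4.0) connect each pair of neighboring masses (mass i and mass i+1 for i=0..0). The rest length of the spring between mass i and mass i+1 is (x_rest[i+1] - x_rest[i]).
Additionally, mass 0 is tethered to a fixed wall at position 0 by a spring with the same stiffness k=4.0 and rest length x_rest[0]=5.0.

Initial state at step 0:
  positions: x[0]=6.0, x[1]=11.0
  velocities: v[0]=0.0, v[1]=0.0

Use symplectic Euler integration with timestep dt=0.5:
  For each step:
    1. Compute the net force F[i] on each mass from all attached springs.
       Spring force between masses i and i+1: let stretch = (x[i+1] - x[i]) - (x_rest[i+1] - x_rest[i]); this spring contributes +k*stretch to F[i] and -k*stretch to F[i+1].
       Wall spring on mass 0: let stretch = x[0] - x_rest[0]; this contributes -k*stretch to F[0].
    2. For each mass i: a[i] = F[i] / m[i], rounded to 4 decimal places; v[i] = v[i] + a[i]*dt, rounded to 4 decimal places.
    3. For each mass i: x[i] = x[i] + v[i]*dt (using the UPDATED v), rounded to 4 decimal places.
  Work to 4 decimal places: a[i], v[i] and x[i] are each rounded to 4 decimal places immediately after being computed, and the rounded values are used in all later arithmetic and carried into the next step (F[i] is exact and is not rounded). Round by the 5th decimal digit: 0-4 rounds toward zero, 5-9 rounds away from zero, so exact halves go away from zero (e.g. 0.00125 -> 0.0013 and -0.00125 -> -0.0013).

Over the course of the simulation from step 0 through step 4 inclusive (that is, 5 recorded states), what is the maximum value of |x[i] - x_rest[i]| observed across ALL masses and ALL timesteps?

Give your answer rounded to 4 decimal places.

Answer: 1.2500

Derivation:
Step 0: x=[6.0000 11.0000] v=[0.0000 0.0000]
Step 1: x=[5.5000 11.0000] v=[-1.0000 0.0000]
Step 2: x=[5.0000 10.5000] v=[-1.0000 -1.0000]
Step 3: x=[4.7500 9.5000] v=[-0.5000 -2.0000]
Step 4: x=[4.5000 8.7500] v=[-0.5000 -1.5000]
Max displacement = 1.2500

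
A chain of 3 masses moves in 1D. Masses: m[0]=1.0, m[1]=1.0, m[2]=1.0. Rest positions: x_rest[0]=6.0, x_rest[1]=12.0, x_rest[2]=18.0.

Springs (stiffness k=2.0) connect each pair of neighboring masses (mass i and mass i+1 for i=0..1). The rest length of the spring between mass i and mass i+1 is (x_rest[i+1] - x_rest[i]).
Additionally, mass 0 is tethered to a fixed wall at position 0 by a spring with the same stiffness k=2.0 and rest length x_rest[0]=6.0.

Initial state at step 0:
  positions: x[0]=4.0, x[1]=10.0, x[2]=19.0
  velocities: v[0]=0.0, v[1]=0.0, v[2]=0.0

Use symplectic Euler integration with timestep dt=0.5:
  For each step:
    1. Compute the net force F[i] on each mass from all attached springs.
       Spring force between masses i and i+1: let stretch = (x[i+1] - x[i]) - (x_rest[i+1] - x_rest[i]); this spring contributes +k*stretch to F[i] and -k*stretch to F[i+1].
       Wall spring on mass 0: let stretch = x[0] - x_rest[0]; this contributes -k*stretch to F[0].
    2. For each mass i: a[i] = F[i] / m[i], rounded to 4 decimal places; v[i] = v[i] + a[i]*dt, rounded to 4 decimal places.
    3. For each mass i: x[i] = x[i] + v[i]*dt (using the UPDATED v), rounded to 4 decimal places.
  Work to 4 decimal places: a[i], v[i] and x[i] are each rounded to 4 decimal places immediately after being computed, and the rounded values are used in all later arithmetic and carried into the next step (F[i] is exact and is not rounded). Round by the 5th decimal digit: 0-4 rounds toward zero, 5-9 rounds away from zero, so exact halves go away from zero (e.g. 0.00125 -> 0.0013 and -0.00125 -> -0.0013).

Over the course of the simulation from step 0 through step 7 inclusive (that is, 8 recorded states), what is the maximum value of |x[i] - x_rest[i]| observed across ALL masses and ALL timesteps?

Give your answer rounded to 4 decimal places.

Answer: 2.3593

Derivation:
Step 0: x=[4.0000 10.0000 19.0000] v=[0.0000 0.0000 0.0000]
Step 1: x=[5.0000 11.5000 17.5000] v=[2.0000 3.0000 -3.0000]
Step 2: x=[6.7500 12.7500 16.0000] v=[3.5000 2.5000 -3.0000]
Step 3: x=[8.1250 12.6250 15.8750] v=[2.7500 -0.2500 -0.2500]
Step 4: x=[7.6875 11.8750 17.1250] v=[-0.8750 -1.5000 2.5000]
Step 5: x=[5.5000 11.6563 18.7500] v=[-4.3750 -0.4375 3.2500]
Step 6: x=[3.6407 11.9063 19.8282] v=[-3.7187 0.4999 2.1563]
Step 7: x=[4.0938 11.9844 19.9454] v=[0.9062 0.1562 0.2344]
Max displacement = 2.3593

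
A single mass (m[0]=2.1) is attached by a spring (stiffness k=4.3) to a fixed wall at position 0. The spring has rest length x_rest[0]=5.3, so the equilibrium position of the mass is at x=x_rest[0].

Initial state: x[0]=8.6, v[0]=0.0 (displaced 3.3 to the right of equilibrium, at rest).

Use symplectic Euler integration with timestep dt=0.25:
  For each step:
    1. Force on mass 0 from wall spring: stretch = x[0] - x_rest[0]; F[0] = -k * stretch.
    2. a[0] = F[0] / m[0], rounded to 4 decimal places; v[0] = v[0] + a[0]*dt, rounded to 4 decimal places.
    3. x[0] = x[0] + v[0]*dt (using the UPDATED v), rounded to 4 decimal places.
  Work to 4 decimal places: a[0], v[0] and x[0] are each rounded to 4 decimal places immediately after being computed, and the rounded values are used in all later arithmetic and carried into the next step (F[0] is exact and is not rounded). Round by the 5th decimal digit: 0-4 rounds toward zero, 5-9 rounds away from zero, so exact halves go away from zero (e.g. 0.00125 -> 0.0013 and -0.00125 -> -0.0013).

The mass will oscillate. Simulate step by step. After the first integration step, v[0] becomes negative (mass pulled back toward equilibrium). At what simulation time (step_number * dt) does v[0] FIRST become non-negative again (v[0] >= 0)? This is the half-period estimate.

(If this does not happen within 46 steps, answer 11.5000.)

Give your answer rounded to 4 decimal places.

Step 0: x=[8.6000] v=[0.0000]
Step 1: x=[8.1777] v=[-1.6893]
Step 2: x=[7.3871] v=[-3.1624]
Step 3: x=[6.3294] v=[-4.2308]
Step 4: x=[5.1400] v=[-4.7578]
Step 5: x=[3.9710] v=[-4.6759]
Step 6: x=[2.9721] v=[-3.9956]
Step 7: x=[2.2711] v=[-2.8039]
Step 8: x=[1.9578] v=[-1.2534]
Step 9: x=[2.0722] v=[0.4575]
First v>=0 after going negative at step 9, time=2.2500

Answer: 2.2500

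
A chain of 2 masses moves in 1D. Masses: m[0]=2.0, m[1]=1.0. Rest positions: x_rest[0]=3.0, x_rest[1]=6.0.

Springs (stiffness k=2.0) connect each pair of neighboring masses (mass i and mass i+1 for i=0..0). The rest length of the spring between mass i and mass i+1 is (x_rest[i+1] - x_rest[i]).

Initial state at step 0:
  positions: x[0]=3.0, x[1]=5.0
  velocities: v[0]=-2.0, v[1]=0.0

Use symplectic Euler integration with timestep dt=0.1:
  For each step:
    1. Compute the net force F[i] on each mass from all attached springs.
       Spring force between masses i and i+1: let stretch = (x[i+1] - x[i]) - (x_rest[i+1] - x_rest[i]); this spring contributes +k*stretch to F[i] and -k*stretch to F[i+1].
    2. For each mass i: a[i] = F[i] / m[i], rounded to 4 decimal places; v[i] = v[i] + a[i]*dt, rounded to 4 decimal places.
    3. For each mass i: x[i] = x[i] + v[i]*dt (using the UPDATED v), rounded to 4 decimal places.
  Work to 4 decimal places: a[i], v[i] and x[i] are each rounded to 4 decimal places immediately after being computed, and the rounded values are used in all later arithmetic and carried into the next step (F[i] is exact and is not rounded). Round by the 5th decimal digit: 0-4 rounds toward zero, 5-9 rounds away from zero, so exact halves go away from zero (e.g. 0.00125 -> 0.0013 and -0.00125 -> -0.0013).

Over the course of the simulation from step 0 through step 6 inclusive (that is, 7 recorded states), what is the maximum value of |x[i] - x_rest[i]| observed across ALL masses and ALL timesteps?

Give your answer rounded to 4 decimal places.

Answer: 1.3230

Derivation:
Step 0: x=[3.0000 5.0000] v=[-2.0000 0.0000]
Step 1: x=[2.7900 5.0200] v=[-2.1000 0.2000]
Step 2: x=[2.5723 5.0554] v=[-2.1770 0.3540]
Step 3: x=[2.3494 5.1011] v=[-2.2287 0.4574]
Step 4: x=[2.1241 5.1518] v=[-2.2535 0.5071]
Step 5: x=[1.8990 5.2020] v=[-2.2507 0.5016]
Step 6: x=[1.6770 5.2461] v=[-2.2204 0.4410]
Max displacement = 1.3230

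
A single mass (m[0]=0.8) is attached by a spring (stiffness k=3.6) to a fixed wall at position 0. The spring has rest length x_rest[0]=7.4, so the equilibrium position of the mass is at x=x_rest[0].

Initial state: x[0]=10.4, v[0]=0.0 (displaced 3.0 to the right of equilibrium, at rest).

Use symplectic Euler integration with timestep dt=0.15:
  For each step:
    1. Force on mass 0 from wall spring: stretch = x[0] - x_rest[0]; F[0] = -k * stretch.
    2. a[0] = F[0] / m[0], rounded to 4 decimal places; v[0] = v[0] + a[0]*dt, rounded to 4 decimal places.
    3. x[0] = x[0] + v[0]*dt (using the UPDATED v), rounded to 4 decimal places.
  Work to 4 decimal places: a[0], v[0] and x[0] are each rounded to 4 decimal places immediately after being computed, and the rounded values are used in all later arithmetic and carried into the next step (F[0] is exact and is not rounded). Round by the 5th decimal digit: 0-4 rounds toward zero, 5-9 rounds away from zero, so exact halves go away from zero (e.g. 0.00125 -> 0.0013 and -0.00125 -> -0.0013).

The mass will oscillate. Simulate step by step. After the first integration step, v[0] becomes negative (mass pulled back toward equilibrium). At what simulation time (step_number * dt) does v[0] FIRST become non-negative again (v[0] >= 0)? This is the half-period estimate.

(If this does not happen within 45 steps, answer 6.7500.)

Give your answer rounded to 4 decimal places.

Answer: 1.5000

Derivation:
Step 0: x=[10.4000] v=[0.0000]
Step 1: x=[10.0963] v=[-2.0250]
Step 2: x=[9.5196] v=[-3.8450]
Step 3: x=[8.7282] v=[-5.2757]
Step 4: x=[7.8024] v=[-6.1722]
Step 5: x=[6.8358] v=[-6.4438]
Step 6: x=[5.9264] v=[-6.0630]
Step 7: x=[5.1662] v=[-5.0683]
Step 8: x=[4.6321] v=[-3.5605]
Step 9: x=[4.3783] v=[-1.6922]
Step 10: x=[4.4304] v=[0.3475]
First v>=0 after going negative at step 10, time=1.5000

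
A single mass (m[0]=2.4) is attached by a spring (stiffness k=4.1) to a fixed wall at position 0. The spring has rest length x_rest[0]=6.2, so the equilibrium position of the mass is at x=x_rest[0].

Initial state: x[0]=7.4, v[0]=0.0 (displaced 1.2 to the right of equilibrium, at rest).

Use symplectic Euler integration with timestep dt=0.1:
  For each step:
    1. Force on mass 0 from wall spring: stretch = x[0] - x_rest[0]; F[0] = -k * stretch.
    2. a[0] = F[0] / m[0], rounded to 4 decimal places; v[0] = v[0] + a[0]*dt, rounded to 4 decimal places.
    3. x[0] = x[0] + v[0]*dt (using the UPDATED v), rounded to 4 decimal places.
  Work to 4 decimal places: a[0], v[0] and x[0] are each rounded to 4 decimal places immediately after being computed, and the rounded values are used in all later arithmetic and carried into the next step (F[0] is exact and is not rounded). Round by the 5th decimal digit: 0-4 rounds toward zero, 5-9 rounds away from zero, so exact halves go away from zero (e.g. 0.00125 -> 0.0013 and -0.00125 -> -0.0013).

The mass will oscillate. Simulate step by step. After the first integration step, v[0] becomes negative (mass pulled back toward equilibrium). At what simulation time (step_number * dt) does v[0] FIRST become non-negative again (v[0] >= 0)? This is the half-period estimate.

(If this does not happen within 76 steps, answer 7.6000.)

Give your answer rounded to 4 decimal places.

Step 0: x=[7.4000] v=[0.0000]
Step 1: x=[7.3795] v=[-0.2050]
Step 2: x=[7.3389] v=[-0.4065]
Step 3: x=[7.2788] v=[-0.6011]
Step 4: x=[7.2003] v=[-0.7854]
Step 5: x=[7.1047] v=[-0.9563]
Step 6: x=[6.9936] v=[-1.1109]
Step 7: x=[6.8690] v=[-1.2465]
Step 8: x=[6.7329] v=[-1.3608]
Step 9: x=[6.5877] v=[-1.4518]
Step 10: x=[6.4359] v=[-1.5180]
Step 11: x=[6.2801] v=[-1.5583]
Step 12: x=[6.1229] v=[-1.5720]
Step 13: x=[5.9670] v=[-1.5588]
Step 14: x=[5.8151] v=[-1.5190]
Step 15: x=[5.6698] v=[-1.4533]
Step 16: x=[5.5335] v=[-1.3627]
Step 17: x=[5.4086] v=[-1.2488]
Step 18: x=[5.2972] v=[-1.1136]
Step 19: x=[5.2013] v=[-0.9594]
Step 20: x=[5.1224] v=[-0.7888]
Step 21: x=[5.0619] v=[-0.6047]
Step 22: x=[5.0209] v=[-0.4103]
Step 23: x=[5.0000] v=[-0.2089]
Step 24: x=[4.9996] v=[-0.0039]
Step 25: x=[5.0197] v=[0.2012]
First v>=0 after going negative at step 25, time=2.5000

Answer: 2.5000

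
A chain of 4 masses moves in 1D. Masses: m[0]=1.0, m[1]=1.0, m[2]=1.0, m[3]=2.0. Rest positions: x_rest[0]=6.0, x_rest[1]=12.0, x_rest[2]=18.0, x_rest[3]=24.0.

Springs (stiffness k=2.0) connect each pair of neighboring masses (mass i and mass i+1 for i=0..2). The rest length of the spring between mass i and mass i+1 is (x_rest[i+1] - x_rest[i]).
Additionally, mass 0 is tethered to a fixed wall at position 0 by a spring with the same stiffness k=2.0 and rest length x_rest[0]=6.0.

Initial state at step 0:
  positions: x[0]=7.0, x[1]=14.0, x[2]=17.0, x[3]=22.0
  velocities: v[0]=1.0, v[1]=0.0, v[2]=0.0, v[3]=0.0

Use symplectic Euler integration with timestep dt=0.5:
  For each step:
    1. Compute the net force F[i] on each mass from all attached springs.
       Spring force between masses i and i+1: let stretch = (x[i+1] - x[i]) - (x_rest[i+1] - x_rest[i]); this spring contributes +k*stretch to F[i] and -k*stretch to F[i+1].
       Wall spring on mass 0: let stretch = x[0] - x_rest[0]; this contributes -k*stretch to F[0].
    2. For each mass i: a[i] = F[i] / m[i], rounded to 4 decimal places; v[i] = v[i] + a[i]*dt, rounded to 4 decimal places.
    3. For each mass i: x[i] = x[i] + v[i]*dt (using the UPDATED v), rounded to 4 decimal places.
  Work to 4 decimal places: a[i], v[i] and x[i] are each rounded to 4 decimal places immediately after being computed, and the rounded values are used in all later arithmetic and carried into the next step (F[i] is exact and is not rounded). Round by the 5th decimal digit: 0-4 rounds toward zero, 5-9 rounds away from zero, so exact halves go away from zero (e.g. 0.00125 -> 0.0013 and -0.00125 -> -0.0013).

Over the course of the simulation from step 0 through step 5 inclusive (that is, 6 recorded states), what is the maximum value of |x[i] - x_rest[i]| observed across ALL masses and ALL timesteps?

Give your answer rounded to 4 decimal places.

Answer: 2.5937

Derivation:
Step 0: x=[7.0000 14.0000 17.0000 22.0000] v=[1.0000 0.0000 0.0000 0.0000]
Step 1: x=[7.5000 12.0000 18.0000 22.2500] v=[1.0000 -4.0000 2.0000 0.5000]
Step 2: x=[6.5000 10.7500 18.1250 22.9375] v=[-2.0000 -2.5000 0.2500 1.3750]
Step 3: x=[4.3750 11.0625 16.9688 23.9219] v=[-4.2500 0.6250 -2.3125 1.9688]
Step 4: x=[3.4063 10.9844 16.3360 24.6681] v=[-1.9375 -0.1562 -1.2657 1.4923]
Step 5: x=[4.5235 9.7931 17.1934 24.8313] v=[2.2343 -2.3827 1.7148 0.3263]
Max displacement = 2.5937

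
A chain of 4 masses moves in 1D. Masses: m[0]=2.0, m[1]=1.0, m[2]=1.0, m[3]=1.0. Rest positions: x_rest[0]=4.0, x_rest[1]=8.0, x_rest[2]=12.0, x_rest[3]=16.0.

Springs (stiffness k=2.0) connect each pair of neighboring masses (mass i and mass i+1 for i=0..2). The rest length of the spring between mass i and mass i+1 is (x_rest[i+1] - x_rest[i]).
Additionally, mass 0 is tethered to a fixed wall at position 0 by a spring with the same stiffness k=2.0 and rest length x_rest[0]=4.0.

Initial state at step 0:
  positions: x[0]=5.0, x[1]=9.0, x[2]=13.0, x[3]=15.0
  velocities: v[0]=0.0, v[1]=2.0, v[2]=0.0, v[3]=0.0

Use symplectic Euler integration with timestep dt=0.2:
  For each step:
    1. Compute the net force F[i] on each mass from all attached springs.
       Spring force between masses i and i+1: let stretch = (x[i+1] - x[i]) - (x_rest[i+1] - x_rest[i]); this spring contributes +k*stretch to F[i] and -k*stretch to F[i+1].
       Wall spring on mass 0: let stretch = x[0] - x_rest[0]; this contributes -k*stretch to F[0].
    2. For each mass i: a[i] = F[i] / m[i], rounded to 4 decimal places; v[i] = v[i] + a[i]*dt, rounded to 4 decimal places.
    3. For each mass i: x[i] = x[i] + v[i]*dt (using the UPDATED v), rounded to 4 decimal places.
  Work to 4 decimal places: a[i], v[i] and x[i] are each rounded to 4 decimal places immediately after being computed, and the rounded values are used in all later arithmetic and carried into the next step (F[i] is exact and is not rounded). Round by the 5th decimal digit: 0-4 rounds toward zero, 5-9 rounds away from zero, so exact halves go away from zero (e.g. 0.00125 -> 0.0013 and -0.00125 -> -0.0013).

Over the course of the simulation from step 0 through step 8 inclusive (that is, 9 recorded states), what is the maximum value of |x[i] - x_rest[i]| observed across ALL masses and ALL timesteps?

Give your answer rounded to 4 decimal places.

Step 0: x=[5.0000 9.0000 13.0000 15.0000] v=[0.0000 2.0000 0.0000 0.0000]
Step 1: x=[4.9600 9.4000 12.8400 15.1600] v=[-0.2000 2.0000 -0.8000 0.8000]
Step 2: x=[4.8992 9.7200 12.5904 15.4544] v=[-0.3040 1.6000 -1.2480 1.4720]
Step 3: x=[4.8353 9.8840 12.3403 15.8397] v=[-0.3197 0.8198 -1.2506 1.9264]
Step 4: x=[4.7799 9.8406 12.1736 16.2650] v=[-0.2770 -0.2172 -0.8334 2.1266]
Step 5: x=[4.7357 9.5789 12.1476 16.6830] v=[-0.2208 -1.3083 -0.1300 2.0900]
Step 6: x=[4.6958 9.1353 12.2789 17.0582] v=[-0.1993 -2.2181 0.6567 1.8758]
Step 7: x=[4.6457 8.5880 12.5411 17.3710] v=[-0.2506 -2.7365 1.3110 1.5641]
Step 8: x=[4.5674 8.0416 12.8734 17.6174] v=[-0.3913 -2.7322 1.6617 1.2321]
Max displacement = 1.8840

Answer: 1.8840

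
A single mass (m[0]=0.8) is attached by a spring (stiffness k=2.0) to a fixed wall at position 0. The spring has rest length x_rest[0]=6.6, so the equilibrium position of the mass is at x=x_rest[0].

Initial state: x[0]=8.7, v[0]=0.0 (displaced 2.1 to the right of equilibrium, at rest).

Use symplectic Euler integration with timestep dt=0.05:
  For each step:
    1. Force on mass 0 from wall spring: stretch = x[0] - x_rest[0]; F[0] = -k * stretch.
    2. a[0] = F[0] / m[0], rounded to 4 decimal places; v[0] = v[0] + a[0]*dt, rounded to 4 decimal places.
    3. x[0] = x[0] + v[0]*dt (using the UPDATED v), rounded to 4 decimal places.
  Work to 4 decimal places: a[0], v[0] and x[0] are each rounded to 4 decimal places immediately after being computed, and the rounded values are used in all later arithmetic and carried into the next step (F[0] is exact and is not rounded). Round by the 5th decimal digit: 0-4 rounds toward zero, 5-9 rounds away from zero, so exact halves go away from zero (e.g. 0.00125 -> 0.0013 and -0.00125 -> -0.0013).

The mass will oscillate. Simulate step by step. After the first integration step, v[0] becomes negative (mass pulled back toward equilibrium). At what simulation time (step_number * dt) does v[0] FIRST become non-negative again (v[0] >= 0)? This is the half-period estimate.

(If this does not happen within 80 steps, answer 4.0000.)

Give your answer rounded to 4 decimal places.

Step 0: x=[8.7000] v=[0.0000]
Step 1: x=[8.6869] v=[-0.2625]
Step 2: x=[8.6607] v=[-0.5234]
Step 3: x=[8.6217] v=[-0.7810]
Step 4: x=[8.5700] v=[-1.0337]
Step 5: x=[8.5060] v=[-1.2800]
Step 6: x=[8.4301] v=[-1.5183]
Step 7: x=[8.3427] v=[-1.7471]
Step 8: x=[8.2445] v=[-1.9649]
Step 9: x=[8.1360] v=[-2.1705]
Step 10: x=[8.0179] v=[-2.3625]
Step 11: x=[7.8909] v=[-2.5397]
Step 12: x=[7.7558] v=[-2.7011]
Step 13: x=[7.6135] v=[-2.8456]
Step 14: x=[7.4649] v=[-2.9723]
Step 15: x=[7.3109] v=[-3.0804]
Step 16: x=[7.1524] v=[-3.1693]
Step 17: x=[6.9905] v=[-3.2384]
Step 18: x=[6.8261] v=[-3.2872]
Step 19: x=[6.6603] v=[-3.3155]
Step 20: x=[6.4942] v=[-3.3230]
Step 21: x=[6.3287] v=[-3.3098]
Step 22: x=[6.1649] v=[-3.2759]
Step 23: x=[6.0038] v=[-3.2215]
Step 24: x=[5.8465] v=[-3.1470]
Step 25: x=[5.6939] v=[-3.0528]
Step 26: x=[5.5469] v=[-2.9395]
Step 27: x=[5.4065] v=[-2.8079]
Step 28: x=[5.2736] v=[-2.6587]
Step 29: x=[5.1490] v=[-2.4929]
Step 30: x=[5.0334] v=[-2.3115]
Step 31: x=[4.9276] v=[-2.1157]
Step 32: x=[4.8323] v=[-1.9067]
Step 33: x=[4.7480] v=[-1.6857]
Step 34: x=[4.6753] v=[-1.4542]
Step 35: x=[4.6146] v=[-1.2136]
Step 36: x=[4.5663] v=[-0.9654]
Step 37: x=[4.5307] v=[-0.7112]
Step 38: x=[4.5081] v=[-0.4525]
Step 39: x=[4.4986] v=[-0.1910]
Step 40: x=[4.5022] v=[0.0717]
First v>=0 after going negative at step 40, time=2.0000

Answer: 2.0000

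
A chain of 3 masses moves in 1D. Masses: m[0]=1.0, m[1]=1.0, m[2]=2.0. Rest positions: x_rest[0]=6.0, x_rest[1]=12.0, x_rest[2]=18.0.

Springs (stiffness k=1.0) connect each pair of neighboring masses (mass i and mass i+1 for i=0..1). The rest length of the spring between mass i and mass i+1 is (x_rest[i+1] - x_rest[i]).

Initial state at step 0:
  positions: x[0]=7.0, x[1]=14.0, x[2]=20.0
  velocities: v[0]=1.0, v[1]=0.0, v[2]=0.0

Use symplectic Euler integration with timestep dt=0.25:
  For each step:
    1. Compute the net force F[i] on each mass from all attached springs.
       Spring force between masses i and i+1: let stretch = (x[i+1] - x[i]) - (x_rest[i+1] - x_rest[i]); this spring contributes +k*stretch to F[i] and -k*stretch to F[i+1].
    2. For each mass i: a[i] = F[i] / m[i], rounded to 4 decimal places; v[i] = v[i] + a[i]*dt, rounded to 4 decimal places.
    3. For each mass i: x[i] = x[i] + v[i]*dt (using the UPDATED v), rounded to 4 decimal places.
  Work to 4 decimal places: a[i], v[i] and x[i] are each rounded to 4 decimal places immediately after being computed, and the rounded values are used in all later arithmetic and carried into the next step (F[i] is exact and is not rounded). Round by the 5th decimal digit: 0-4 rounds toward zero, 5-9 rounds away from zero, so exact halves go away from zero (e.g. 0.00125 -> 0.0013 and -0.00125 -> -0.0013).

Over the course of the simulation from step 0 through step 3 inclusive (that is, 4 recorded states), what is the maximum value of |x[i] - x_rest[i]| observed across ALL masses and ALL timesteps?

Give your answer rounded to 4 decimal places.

Step 0: x=[7.0000 14.0000 20.0000] v=[1.0000 0.0000 0.0000]
Step 1: x=[7.3125 13.9375 20.0000] v=[1.2500 -0.2500 0.0000]
Step 2: x=[7.6641 13.8399 19.9981] v=[1.4063 -0.3906 -0.0078]
Step 3: x=[8.0267 13.7412 19.9912] v=[1.4503 -0.3950 -0.0276]
Max displacement = 2.0267

Answer: 2.0267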